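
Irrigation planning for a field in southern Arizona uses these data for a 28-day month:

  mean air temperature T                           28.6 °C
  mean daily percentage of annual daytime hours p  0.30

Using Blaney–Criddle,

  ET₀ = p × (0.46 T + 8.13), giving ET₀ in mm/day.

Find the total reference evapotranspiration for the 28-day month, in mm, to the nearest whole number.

179 mm

ET₀ = 0.30 × (0.46 × 28.6 + 8.13) = 0.30 × 21.286 = 6.3858 mm/d
Monthly total = 6.3858 × 28 = 178.802 mm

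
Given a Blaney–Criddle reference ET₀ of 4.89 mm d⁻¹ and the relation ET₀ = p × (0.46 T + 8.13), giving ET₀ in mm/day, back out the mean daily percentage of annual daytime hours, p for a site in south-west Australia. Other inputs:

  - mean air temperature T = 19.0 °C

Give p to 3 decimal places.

0.290

p = ET₀ / (0.46 T + 8.13) = 4.89 / (0.46 × 19.0 + 8.13) = 4.89 / 16.870 = 0.2899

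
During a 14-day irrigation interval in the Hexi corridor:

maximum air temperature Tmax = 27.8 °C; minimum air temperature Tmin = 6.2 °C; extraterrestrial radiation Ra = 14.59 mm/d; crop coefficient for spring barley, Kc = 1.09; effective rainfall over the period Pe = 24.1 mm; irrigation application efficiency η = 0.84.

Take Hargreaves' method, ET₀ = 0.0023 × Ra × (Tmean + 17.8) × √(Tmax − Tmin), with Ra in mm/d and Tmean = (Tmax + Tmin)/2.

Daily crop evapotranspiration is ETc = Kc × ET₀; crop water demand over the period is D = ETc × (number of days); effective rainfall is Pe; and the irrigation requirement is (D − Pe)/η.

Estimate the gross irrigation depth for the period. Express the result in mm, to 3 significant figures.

Tmean = (27.8 + 6.2)/2 = 17.00 °C
ET₀ = 0.0023 × 14.59 × (17.00 + 17.8) × √21.6 = 0.0023 × 14.59 × 34.80 × 4.6476 = 5.4274 mm/d
ETc = Kc × ET₀ = 1.09 × 5.4274 = 5.9159 mm/d
Crop demand D = ETc × 14 d = 5.9159 × 14 = 82.823 mm
D − Pe = 82.823 − 24.1 = 58.723 mm
Gross irrigation = 58.723 / 0.84 = 69.908 mm

69.9 mm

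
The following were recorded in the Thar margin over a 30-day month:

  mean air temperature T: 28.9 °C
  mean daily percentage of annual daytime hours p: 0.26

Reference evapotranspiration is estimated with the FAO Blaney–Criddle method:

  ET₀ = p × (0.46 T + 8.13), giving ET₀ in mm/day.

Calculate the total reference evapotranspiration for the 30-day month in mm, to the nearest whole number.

167 mm

ET₀ = 0.26 × (0.46 × 28.9 + 8.13) = 0.26 × 21.424 = 5.5702 mm/d
Monthly total = 5.5702 × 30 = 167.106 mm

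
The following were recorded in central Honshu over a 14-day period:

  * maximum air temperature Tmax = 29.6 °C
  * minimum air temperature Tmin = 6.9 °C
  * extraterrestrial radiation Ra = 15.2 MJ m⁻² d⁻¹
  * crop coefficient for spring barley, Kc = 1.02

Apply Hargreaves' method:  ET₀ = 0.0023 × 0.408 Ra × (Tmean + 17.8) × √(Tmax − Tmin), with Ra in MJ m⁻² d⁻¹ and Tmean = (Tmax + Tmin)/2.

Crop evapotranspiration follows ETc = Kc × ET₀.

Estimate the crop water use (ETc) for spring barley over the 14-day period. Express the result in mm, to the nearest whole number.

Tmean = (29.6 + 6.9)/2 = 18.25 °C
0.408 Ra = 0.408 × 15.2 = 6.2016 mm/d equivalent
ET₀ = 0.0023 × 6.2016 × (18.25 + 17.8) × √22.7 = 0.0023 × 6.2016 × 36.05 × 4.7645 = 2.4499 mm/d
ETc = Kc × ET₀ = 1.02 × 2.4499 = 2.4989 mm/d
Over 14 days: 2.4989 × 14 = 34.985 mm

35 mm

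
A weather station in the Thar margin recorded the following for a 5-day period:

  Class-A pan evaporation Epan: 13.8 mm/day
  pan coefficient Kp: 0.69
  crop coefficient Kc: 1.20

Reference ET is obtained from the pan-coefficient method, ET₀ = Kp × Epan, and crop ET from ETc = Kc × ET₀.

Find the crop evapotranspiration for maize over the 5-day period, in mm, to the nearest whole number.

57 mm

ET₀ = 0.69 × 13.8 = 9.5220 mm/d
ETc = Kc × ET₀ = 1.20 × 9.5220 = 11.4264 mm/d
Over 5 days: 11.4264 × 5 = 57.132 mm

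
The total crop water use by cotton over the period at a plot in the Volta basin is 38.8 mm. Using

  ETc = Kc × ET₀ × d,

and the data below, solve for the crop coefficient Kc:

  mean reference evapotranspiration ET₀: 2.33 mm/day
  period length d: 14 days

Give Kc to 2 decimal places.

ETc = Kc × ET₀ × d  ⇒  Kc = ETc / (ET₀ × d)
Kc = 38.8 / (2.33 × 14) = 38.8 / 32.62 = 1.1895

1.19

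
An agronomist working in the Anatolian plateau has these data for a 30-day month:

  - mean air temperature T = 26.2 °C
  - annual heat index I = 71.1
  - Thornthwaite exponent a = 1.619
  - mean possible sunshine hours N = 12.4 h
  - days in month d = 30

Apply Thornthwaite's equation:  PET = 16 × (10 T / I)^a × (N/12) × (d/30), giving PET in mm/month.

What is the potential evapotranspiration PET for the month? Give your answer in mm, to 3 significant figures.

10T/I = 10 × 26.2 / 71.1 = 3.6850
(10T/I)^a = 3.6850^1.619 = 8.2616
Uncorrected PET = 16 × 8.2616 = 132.186 mm
Correction = (N/12)(d/30) = (12.4/12)(30/30) = 1.0333
PET = 132.186 × 1.0333 = 136.588 mm/month

137 mm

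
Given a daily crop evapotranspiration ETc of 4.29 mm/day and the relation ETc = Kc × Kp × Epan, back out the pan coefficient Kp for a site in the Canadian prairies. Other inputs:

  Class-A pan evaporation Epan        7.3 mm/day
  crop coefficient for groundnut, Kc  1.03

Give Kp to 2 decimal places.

0.57

ETc = Kc × Kp × Epan  ⇒  Kp = ETc / (Kc × Epan)
Kp = 4.29 / (1.03 × 7.3) = 4.29 / 7.519 = 0.5706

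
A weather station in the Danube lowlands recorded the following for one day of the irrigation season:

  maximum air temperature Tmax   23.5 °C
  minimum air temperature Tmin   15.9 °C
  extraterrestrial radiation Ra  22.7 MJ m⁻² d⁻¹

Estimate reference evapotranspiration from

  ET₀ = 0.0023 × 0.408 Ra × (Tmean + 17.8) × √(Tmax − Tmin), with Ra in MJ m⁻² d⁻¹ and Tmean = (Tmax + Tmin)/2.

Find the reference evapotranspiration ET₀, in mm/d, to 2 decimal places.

Tmean = (23.5 + 15.9)/2 = 19.70 °C
0.408 Ra = 0.408 × 22.7 = 9.2616 mm/d equivalent
ET₀ = 0.0023 × 9.2616 × (19.70 + 17.8) × √7.6 = 0.0023 × 9.2616 × 37.50 × 2.7568 = 2.2022 mm/d

2.20 mm/d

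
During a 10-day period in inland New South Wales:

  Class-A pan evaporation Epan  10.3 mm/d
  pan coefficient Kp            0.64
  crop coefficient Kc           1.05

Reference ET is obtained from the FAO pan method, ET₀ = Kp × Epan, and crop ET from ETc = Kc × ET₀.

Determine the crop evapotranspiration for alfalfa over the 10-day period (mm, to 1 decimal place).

69.2 mm

ET₀ = 0.64 × 10.3 = 6.5920 mm/d
ETc = Kc × ET₀ = 1.05 × 6.5920 = 6.9216 mm/d
Over 10 days: 6.9216 × 10 = 69.216 mm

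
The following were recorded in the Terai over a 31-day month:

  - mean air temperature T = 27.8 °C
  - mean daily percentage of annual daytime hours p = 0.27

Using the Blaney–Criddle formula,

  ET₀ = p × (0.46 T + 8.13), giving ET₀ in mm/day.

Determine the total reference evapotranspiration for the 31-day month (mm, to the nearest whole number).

ET₀ = 0.27 × (0.46 × 27.8 + 8.13) = 0.27 × 20.918 = 5.6479 mm/d
Monthly total = 5.6479 × 31 = 175.085 mm

175 mm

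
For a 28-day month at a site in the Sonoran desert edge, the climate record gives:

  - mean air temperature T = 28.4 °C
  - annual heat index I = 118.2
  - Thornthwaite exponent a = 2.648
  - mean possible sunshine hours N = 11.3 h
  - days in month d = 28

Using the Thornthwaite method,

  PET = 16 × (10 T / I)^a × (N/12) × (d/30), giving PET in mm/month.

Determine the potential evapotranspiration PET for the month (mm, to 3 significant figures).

10T/I = 10 × 28.4 / 118.2 = 2.4027
(10T/I)^a = 2.4027^2.648 = 10.1881
Uncorrected PET = 16 × 10.1881 = 163.010 mm
Correction = (N/12)(d/30) = (11.3/12)(28/30) = 0.8789
PET = 163.010 × 0.8789 = 143.269 mm/month

143 mm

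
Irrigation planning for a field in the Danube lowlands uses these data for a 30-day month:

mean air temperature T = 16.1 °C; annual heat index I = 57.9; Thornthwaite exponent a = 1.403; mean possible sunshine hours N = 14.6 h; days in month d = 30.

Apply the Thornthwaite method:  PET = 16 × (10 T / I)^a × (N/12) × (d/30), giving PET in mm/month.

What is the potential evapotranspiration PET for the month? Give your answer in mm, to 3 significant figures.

81.7 mm

10T/I = 10 × 16.1 / 57.9 = 2.7807
(10T/I)^a = 2.7807^1.403 = 4.1990
Uncorrected PET = 16 × 4.1990 = 67.184 mm
Correction = (N/12)(d/30) = (14.6/12)(30/30) = 1.2167
PET = 67.184 × 1.2167 = 81.743 mm/month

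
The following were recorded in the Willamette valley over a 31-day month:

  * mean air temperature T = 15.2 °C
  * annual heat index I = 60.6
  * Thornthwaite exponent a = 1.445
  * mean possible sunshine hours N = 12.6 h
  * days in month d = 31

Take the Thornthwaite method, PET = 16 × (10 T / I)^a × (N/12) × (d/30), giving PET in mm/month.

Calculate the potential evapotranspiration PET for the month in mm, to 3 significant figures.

65.6 mm

10T/I = 10 × 15.2 / 60.6 = 2.5083
(10T/I)^a = 2.5083^1.445 = 3.7766
Uncorrected PET = 16 × 3.7766 = 60.426 mm
Correction = (N/12)(d/30) = (12.6/12)(31/30) = 1.0850
PET = 60.426 × 1.0850 = 65.562 mm/month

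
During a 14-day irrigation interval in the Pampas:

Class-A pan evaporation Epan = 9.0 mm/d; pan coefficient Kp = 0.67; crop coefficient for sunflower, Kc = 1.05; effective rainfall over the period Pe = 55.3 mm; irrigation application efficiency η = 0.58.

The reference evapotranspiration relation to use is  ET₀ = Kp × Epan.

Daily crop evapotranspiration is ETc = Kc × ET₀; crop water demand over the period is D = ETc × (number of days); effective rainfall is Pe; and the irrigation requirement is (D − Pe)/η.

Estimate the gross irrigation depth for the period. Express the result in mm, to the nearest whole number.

57 mm

ET₀ = 0.67 × 9.0 = 6.0300 mm/d
ETc = Kc × ET₀ = 1.05 × 6.0300 = 6.3315 mm/d
Crop demand D = ETc × 14 d = 6.3315 × 14 = 88.641 mm
D − Pe = 88.641 − 55.3 = 33.341 mm
Gross irrigation = 33.341 / 0.58 = 57.484 mm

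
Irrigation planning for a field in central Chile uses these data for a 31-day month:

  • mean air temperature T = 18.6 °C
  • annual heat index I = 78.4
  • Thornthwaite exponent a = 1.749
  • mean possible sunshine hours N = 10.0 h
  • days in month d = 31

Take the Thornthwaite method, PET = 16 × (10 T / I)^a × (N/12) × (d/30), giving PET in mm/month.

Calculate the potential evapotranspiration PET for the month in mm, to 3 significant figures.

10T/I = 10 × 18.6 / 78.4 = 2.3724
(10T/I)^a = 2.3724^1.749 = 4.5311
Uncorrected PET = 16 × 4.5311 = 72.498 mm
Correction = (N/12)(d/30) = (10.0/12)(31/30) = 0.8611
PET = 72.498 × 0.8611 = 62.428 mm/month

62.4 mm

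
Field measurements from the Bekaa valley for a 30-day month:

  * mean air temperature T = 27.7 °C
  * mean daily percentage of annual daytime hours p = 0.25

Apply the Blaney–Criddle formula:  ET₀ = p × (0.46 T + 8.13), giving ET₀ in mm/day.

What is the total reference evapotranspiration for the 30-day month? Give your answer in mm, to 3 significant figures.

157 mm

ET₀ = 0.25 × (0.46 × 27.7 + 8.13) = 0.25 × 20.872 = 5.2180 mm/d
Monthly total = 5.2180 × 30 = 156.540 mm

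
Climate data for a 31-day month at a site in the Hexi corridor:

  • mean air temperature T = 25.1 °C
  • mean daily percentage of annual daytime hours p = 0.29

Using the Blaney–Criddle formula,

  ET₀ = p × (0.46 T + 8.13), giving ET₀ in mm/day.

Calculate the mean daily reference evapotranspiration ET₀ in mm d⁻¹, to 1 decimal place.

5.7 mm d⁻¹

ET₀ = 0.29 × (0.46 × 25.1 + 8.13) = 0.29 × 19.676 = 5.7060 mm/d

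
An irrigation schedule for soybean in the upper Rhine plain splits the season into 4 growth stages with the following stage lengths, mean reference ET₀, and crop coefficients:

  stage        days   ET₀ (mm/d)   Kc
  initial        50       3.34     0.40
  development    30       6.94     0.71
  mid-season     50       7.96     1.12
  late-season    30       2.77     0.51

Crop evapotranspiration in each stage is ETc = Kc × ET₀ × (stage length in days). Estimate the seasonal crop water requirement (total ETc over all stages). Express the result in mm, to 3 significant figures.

703 mm

initial: 0.40 × 3.34 × 50 = 66.80 mm
development: 0.71 × 6.94 × 30 = 147.82 mm
mid-season: 1.12 × 7.96 × 50 = 445.76 mm
late-season: 0.51 × 2.77 × 30 = 42.38 mm
Seasonal total = 702.76 mm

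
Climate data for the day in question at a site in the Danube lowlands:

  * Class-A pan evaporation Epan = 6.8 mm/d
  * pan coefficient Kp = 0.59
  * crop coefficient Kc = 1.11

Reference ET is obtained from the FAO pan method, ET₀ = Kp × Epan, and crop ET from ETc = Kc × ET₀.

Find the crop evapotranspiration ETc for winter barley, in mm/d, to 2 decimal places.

4.45 mm/d

ET₀ = 0.59 × 6.8 = 4.0120 mm/d
ETc = Kc × ET₀ = 1.11 × 4.0120 = 4.4533 mm/d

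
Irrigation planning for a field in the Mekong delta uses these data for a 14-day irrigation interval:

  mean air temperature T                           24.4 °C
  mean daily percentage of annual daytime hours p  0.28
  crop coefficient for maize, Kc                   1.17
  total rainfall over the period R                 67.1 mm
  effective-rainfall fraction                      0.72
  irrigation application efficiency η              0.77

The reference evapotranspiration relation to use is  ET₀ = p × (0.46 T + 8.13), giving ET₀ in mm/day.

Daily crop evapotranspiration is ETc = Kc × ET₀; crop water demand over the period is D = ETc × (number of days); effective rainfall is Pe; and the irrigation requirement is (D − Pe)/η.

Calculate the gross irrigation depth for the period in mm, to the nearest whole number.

ET₀ = 0.28 × (0.46 × 24.4 + 8.13) = 0.28 × 19.354 = 5.4191 mm/d
ETc = Kc × ET₀ = 1.17 × 5.4191 = 6.3403 mm/d
Crop demand D = ETc × 14 d = 6.3403 × 14 = 88.764 mm
Pe = 0.72 × 67.1 = 48.312 mm
D − Pe = 88.764 − 48.312 = 40.452 mm
Gross irrigation = 40.452 / 0.77 = 52.535 mm

53 mm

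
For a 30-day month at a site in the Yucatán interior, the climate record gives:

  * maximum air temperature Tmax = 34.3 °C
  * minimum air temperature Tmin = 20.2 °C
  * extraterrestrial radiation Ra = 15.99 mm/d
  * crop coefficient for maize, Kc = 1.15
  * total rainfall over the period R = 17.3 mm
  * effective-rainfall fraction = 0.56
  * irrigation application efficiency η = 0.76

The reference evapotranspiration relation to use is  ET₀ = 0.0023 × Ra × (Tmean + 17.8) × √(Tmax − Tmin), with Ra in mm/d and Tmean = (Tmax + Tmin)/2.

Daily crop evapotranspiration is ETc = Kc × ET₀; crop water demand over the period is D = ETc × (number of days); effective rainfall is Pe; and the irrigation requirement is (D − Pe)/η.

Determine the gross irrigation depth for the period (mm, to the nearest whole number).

270 mm

Tmean = (34.3 + 20.2)/2 = 27.25 °C
ET₀ = 0.0023 × 15.99 × (27.25 + 17.8) × √14.1 = 0.0023 × 15.99 × 45.05 × 3.7550 = 6.2213 mm/d
ETc = Kc × ET₀ = 1.15 × 6.2213 = 7.1545 mm/d
Crop demand D = ETc × 30 d = 7.1545 × 30 = 214.635 mm
Pe = 0.56 × 17.3 = 9.688 mm
D − Pe = 214.635 − 9.688 = 204.947 mm
Gross irrigation = 204.947 / 0.76 = 269.667 mm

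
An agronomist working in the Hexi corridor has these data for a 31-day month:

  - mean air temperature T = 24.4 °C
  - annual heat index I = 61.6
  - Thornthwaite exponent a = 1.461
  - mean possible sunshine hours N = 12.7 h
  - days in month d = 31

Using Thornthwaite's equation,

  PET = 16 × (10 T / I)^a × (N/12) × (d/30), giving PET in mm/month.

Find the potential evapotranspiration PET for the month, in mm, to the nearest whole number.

10T/I = 10 × 24.4 / 61.6 = 3.9610
(10T/I)^a = 3.9610^1.461 = 7.4712
Uncorrected PET = 16 × 7.4712 = 119.539 mm
Correction = (N/12)(d/30) = (12.7/12)(31/30) = 1.0936
PET = 119.539 × 1.0936 = 130.728 mm/month

131 mm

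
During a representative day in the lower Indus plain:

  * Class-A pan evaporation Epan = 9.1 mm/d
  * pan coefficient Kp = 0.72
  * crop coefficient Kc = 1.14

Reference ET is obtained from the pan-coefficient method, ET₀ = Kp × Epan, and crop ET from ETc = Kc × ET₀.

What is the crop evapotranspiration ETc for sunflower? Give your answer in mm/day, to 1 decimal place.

ET₀ = 0.72 × 9.1 = 6.5520 mm/d
ETc = Kc × ET₀ = 1.14 × 6.5520 = 7.4693 mm/d

7.5 mm/day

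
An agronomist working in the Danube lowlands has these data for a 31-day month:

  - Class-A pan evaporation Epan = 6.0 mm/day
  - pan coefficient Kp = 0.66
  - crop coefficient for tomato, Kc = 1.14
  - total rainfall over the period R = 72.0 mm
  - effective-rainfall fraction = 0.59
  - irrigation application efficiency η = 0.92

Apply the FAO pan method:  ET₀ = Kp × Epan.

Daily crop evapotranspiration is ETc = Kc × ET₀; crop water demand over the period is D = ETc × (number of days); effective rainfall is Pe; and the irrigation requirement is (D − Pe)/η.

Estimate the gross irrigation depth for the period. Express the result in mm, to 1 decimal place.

105.9 mm

ET₀ = 0.66 × 6.0 = 3.9600 mm/d
ETc = Kc × ET₀ = 1.14 × 3.9600 = 4.5144 mm/d
Crop demand D = ETc × 31 d = 4.5144 × 31 = 139.946 mm
Pe = 0.59 × 72.0 = 42.480 mm
D − Pe = 139.946 − 42.480 = 97.466 mm
Gross irrigation = 97.466 / 0.92 = 105.941 mm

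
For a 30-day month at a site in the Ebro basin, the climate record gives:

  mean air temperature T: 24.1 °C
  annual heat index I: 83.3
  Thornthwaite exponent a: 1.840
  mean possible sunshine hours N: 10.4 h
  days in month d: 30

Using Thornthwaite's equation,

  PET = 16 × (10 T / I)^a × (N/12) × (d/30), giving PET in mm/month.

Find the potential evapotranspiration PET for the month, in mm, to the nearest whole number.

98 mm

10T/I = 10 × 24.1 / 83.3 = 2.8932
(10T/I)^a = 2.8932^1.840 = 7.0621
Uncorrected PET = 16 × 7.0621 = 112.994 mm
Correction = (N/12)(d/30) = (10.4/12)(30/30) = 0.8667
PET = 112.994 × 0.8667 = 97.932 mm/month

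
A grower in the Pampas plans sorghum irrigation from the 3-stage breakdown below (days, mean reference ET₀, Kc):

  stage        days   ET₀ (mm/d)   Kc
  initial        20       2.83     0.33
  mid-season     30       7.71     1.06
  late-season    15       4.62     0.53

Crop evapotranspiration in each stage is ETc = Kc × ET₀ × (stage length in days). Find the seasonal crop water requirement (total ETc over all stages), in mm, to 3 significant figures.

301 mm

initial: 0.33 × 2.83 × 20 = 18.68 mm
mid-season: 1.06 × 7.71 × 30 = 245.18 mm
late-season: 0.53 × 4.62 × 15 = 36.73 mm
Seasonal total = 300.59 mm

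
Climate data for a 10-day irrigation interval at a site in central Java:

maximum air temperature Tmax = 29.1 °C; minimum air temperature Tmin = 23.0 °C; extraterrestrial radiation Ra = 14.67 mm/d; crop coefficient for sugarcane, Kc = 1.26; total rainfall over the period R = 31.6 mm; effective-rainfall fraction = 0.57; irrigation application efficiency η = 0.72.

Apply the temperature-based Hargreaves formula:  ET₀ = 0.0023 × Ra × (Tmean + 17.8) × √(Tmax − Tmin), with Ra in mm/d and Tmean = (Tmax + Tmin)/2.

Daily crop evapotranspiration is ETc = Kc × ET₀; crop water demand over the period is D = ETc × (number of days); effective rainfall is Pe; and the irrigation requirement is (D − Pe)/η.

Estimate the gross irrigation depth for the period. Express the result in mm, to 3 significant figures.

Tmean = (29.1 + 23.0)/2 = 26.05 °C
ET₀ = 0.0023 × 14.67 × (26.05 + 17.8) × √6.1 = 0.0023 × 14.67 × 43.85 × 2.4698 = 3.6542 mm/d
ETc = Kc × ET₀ = 1.26 × 3.6542 = 4.6043 mm/d
Crop demand D = ETc × 10 d = 4.6043 × 10 = 46.043 mm
Pe = 0.57 × 31.6 = 18.012 mm
D − Pe = 46.043 − 18.012 = 28.031 mm
Gross irrigation = 28.031 / 0.72 = 38.932 mm

38.9 mm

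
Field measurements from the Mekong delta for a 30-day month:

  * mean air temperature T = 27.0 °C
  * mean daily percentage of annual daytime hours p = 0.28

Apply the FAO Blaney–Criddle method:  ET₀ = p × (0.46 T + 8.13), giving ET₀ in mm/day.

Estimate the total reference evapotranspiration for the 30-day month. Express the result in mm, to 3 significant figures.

173 mm

ET₀ = 0.28 × (0.46 × 27.0 + 8.13) = 0.28 × 20.550 = 5.7540 mm/d
Monthly total = 5.7540 × 30 = 172.620 mm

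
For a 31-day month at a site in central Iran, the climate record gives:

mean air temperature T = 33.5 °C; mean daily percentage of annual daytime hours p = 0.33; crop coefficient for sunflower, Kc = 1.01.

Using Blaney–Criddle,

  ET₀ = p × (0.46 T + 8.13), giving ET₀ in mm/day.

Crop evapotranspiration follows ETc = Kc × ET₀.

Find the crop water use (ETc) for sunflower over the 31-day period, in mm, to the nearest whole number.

ET₀ = 0.33 × (0.46 × 33.5 + 8.13) = 0.33 × 23.540 = 7.7682 mm/d
ETc = Kc × ET₀ = 1.01 × 7.7682 = 7.8459 mm/d
Over 31 days: 7.8459 × 31 = 243.223 mm

243 mm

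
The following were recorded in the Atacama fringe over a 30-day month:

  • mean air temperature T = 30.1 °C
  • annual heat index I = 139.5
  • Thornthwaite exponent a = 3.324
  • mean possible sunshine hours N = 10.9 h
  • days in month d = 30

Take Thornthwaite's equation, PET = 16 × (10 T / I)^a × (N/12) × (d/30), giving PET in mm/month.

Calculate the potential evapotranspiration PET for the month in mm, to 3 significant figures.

10T/I = 10 × 30.1 / 139.5 = 2.1577
(10T/I)^a = 2.1577^3.324 = 12.8880
Uncorrected PET = 16 × 12.8880 = 206.208 mm
Correction = (N/12)(d/30) = (10.9/12)(30/30) = 0.9083
PET = 206.208 × 0.9083 = 187.299 mm/month

187 mm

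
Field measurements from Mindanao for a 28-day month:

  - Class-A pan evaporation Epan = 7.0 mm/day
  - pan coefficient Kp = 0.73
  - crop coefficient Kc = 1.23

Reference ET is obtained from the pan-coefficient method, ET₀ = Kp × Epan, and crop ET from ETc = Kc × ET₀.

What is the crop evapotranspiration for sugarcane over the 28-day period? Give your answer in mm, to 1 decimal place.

176.0 mm

ET₀ = 0.73 × 7.0 = 5.1100 mm/d
ETc = Kc × ET₀ = 1.23 × 5.1100 = 6.2853 mm/d
Over 28 days: 6.2853 × 28 = 175.988 mm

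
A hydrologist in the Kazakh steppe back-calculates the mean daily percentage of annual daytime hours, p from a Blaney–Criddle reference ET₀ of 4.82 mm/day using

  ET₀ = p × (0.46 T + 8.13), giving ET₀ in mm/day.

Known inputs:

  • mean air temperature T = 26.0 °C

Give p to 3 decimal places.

p = ET₀ / (0.46 T + 8.13) = 4.82 / (0.46 × 26.0 + 8.13) = 4.82 / 20.090 = 0.2399

0.240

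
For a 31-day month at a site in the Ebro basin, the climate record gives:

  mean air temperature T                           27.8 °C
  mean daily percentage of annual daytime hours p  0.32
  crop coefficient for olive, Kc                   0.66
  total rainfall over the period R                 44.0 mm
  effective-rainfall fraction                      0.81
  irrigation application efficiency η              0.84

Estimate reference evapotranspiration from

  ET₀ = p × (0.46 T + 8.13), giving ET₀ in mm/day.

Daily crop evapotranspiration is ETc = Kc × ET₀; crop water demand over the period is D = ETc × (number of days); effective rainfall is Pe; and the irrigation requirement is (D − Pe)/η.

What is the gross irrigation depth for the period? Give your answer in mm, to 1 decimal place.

120.6 mm

ET₀ = 0.32 × (0.46 × 27.8 + 8.13) = 0.32 × 20.918 = 6.6938 mm/d
ETc = Kc × ET₀ = 0.66 × 6.6938 = 4.4179 mm/d
Crop demand D = ETc × 31 d = 4.4179 × 31 = 136.955 mm
Pe = 0.81 × 44.0 = 35.640 mm
D − Pe = 136.955 − 35.640 = 101.315 mm
Gross irrigation = 101.315 / 0.84 = 120.613 mm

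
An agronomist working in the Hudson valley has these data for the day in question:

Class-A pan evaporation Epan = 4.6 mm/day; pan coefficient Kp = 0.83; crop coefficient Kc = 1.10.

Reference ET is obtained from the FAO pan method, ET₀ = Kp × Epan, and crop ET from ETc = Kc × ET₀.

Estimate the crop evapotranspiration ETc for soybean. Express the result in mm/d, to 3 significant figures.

ET₀ = 0.83 × 4.6 = 3.8180 mm/d
ETc = Kc × ET₀ = 1.10 × 3.8180 = 4.1998 mm/d

4.20 mm/d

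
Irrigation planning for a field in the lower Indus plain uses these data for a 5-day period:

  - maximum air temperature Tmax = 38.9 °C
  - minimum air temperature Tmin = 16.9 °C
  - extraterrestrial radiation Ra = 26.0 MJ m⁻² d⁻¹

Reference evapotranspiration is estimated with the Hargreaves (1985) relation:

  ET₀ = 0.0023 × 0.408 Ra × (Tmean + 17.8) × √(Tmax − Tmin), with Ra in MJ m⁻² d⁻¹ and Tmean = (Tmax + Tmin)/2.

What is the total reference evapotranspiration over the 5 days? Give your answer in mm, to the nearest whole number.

26 mm

Tmean = (38.9 + 16.9)/2 = 27.90 °C
0.408 Ra = 0.408 × 26.0 = 10.6080 mm/d equivalent
ET₀ = 0.0023 × 10.6080 × (27.90 + 17.8) × √22.0 = 0.0023 × 10.6080 × 45.70 × 4.6904 = 5.2298 mm/d
Over 5 days: 5.2298 × 5 = 26.149 mm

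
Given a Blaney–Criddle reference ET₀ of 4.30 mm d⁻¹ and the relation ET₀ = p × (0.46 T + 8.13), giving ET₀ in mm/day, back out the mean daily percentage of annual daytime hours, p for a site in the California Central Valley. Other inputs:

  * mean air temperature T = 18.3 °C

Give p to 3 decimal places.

p = ET₀ / (0.46 T + 8.13) = 4.30 / (0.46 × 18.3 + 8.13) = 4.30 / 16.548 = 0.2599

0.260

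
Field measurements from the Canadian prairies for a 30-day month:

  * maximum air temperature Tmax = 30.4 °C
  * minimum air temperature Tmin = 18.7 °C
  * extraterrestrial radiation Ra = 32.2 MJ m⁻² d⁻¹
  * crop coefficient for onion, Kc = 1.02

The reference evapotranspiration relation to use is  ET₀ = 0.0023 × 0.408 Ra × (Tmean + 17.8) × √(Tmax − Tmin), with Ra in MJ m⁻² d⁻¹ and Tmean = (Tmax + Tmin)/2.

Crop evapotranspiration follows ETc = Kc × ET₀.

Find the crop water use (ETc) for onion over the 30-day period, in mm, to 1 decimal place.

Tmean = (30.4 + 18.7)/2 = 24.55 °C
0.408 Ra = 0.408 × 32.2 = 13.1376 mm/d equivalent
ET₀ = 0.0023 × 13.1376 × (24.55 + 17.8) × √11.7 = 0.0023 × 13.1376 × 42.35 × 3.4205 = 4.3771 mm/d
ETc = Kc × ET₀ = 1.02 × 4.3771 = 4.4646 mm/d
Over 30 days: 4.4646 × 30 = 133.938 mm

133.9 mm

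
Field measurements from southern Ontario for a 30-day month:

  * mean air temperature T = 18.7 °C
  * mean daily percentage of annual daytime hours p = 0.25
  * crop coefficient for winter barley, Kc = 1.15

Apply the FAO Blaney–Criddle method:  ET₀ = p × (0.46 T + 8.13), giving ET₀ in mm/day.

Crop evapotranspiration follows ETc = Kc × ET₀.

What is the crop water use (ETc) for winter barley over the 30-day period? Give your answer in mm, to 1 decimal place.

144.3 mm

ET₀ = 0.25 × (0.46 × 18.7 + 8.13) = 0.25 × 16.732 = 4.1830 mm/d
ETc = Kc × ET₀ = 1.15 × 4.1830 = 4.8105 mm/d
Over 30 days: 4.8105 × 30 = 144.315 mm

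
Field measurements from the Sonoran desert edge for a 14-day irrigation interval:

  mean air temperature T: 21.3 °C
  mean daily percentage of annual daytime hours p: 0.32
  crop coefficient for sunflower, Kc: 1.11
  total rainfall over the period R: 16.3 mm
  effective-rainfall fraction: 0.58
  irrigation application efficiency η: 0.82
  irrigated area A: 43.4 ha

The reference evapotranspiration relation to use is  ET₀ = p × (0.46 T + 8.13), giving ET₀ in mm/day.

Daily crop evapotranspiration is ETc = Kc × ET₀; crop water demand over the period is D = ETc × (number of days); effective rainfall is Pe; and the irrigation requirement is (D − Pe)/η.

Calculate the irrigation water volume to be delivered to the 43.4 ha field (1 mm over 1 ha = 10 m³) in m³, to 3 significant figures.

ET₀ = 0.32 × (0.46 × 21.3 + 8.13) = 0.32 × 17.928 = 5.7370 mm/d
ETc = Kc × ET₀ = 1.11 × 5.7370 = 6.3681 mm/d
Crop demand D = ETc × 14 d = 6.3681 × 14 = 89.153 mm
Pe = 0.58 × 16.3 = 9.454 mm
D − Pe = 89.153 − 9.454 = 79.699 mm
Gross irrigation = 79.699 / 0.82 = 97.194 mm
Volume = 97.194 mm × 43.4 ha × 10 = 42182.2 m³

42200 m³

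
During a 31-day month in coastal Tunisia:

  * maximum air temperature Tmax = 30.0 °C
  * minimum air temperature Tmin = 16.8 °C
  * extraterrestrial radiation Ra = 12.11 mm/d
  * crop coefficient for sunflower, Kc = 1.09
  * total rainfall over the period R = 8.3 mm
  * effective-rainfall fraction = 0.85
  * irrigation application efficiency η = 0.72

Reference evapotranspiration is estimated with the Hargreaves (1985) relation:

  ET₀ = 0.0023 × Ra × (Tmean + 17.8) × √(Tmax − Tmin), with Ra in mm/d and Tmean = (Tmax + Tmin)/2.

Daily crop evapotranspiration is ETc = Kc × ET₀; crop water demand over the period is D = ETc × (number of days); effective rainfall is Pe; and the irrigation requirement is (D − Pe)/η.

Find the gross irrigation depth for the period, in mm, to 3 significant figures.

Tmean = (30.0 + 16.8)/2 = 23.40 °C
ET₀ = 0.0023 × 12.11 × (23.40 + 17.8) × √13.2 = 0.0023 × 12.11 × 41.20 × 3.6332 = 4.1693 mm/d
ETc = Kc × ET₀ = 1.09 × 4.1693 = 4.5445 mm/d
Crop demand D = ETc × 31 d = 4.5445 × 31 = 140.880 mm
Pe = 0.85 × 8.3 = 7.055 mm
D − Pe = 140.880 − 7.055 = 133.825 mm
Gross irrigation = 133.825 / 0.72 = 185.868 mm

186 mm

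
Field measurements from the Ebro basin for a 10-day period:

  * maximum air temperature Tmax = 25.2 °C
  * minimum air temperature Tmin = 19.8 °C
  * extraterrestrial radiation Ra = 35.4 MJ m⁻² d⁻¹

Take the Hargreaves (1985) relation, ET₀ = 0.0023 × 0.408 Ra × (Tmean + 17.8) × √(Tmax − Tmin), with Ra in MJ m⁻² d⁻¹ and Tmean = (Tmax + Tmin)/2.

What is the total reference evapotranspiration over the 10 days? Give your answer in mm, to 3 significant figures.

31.1 mm

Tmean = (25.2 + 19.8)/2 = 22.50 °C
0.408 Ra = 0.408 × 35.4 = 14.4432 mm/d equivalent
ET₀ = 0.0023 × 14.4432 × (22.50 + 17.8) × √5.4 = 0.0023 × 14.4432 × 40.30 × 2.3238 = 3.1110 mm/d
Over 10 days: 3.1110 × 10 = 31.110 mm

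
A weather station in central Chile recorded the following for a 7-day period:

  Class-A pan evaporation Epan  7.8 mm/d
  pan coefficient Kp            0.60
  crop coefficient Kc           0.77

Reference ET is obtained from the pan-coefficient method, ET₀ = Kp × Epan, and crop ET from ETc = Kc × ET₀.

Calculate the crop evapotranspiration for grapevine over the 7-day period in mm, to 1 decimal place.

25.2 mm

ET₀ = 0.60 × 7.8 = 4.6800 mm/d
ETc = Kc × ET₀ = 0.77 × 4.6800 = 3.6036 mm/d
Over 7 days: 3.6036 × 7 = 25.225 mm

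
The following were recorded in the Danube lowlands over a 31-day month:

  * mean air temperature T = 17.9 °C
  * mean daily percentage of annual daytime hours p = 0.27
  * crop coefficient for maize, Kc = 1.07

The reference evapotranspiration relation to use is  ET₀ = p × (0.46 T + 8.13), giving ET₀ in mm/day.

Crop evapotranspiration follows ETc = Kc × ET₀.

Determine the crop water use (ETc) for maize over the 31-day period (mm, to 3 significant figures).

147 mm

ET₀ = 0.27 × (0.46 × 17.9 + 8.13) = 0.27 × 16.364 = 4.4183 mm/d
ETc = Kc × ET₀ = 1.07 × 4.4183 = 4.7276 mm/d
Over 31 days: 4.7276 × 31 = 146.556 mm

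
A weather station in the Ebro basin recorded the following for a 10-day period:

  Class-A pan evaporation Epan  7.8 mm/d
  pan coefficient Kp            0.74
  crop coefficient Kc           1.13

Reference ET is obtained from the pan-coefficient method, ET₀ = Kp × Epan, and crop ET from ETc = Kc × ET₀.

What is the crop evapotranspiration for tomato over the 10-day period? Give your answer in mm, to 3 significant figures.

65.2 mm

ET₀ = 0.74 × 7.8 = 5.7720 mm/d
ETc = Kc × ET₀ = 1.13 × 5.7720 = 6.5224 mm/d
Over 10 days: 6.5224 × 10 = 65.224 mm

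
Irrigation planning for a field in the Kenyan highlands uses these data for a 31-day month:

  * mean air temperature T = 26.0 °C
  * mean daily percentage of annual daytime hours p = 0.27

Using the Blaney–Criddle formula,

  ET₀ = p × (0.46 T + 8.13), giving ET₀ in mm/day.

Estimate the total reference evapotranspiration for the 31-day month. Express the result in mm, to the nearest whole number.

ET₀ = 0.27 × (0.46 × 26.0 + 8.13) = 0.27 × 20.090 = 5.4243 mm/d
Monthly total = 5.4243 × 31 = 168.153 mm

168 mm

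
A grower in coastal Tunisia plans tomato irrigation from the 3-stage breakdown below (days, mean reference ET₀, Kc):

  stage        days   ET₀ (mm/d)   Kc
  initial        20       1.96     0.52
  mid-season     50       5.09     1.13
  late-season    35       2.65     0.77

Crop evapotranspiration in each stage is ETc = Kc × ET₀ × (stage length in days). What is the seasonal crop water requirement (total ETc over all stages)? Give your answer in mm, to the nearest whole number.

379 mm

initial: 0.52 × 1.96 × 20 = 20.38 mm
mid-season: 1.13 × 5.09 × 50 = 287.59 mm
late-season: 0.77 × 2.65 × 35 = 71.42 mm
Seasonal total = 379.39 mm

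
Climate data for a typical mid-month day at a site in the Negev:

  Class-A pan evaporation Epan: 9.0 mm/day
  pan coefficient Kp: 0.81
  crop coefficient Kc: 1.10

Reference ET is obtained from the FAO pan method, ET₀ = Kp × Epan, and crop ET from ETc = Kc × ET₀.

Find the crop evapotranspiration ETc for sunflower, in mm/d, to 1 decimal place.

ET₀ = 0.81 × 9.0 = 7.2900 mm/d
ETc = Kc × ET₀ = 1.10 × 7.2900 = 8.0190 mm/d

8.0 mm/d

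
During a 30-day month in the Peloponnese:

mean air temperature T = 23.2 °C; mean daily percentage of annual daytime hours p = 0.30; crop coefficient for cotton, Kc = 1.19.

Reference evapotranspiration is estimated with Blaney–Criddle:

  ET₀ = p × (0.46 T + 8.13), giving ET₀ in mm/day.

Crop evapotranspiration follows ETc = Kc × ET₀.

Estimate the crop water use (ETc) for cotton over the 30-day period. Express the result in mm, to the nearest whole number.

201 mm

ET₀ = 0.30 × (0.46 × 23.2 + 8.13) = 0.30 × 18.802 = 5.6406 mm/d
ETc = Kc × ET₀ = 1.19 × 5.6406 = 6.7123 mm/d
Over 30 days: 6.7123 × 30 = 201.369 mm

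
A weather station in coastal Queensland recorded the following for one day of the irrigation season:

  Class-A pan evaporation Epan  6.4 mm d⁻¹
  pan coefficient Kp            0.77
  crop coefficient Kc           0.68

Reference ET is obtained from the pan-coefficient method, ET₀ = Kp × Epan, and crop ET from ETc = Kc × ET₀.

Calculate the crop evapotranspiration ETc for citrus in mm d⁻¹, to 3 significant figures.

3.35 mm d⁻¹

ET₀ = 0.77 × 6.4 = 4.9280 mm/d
ETc = Kc × ET₀ = 0.68 × 4.9280 = 3.3510 mm/d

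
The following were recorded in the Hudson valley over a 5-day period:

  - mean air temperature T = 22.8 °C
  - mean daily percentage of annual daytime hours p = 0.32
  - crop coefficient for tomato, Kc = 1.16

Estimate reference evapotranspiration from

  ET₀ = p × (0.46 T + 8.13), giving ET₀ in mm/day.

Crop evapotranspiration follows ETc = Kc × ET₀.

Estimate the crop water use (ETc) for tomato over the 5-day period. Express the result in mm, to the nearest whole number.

ET₀ = 0.32 × (0.46 × 22.8 + 8.13) = 0.32 × 18.618 = 5.9578 mm/d
ETc = Kc × ET₀ = 1.16 × 5.9578 = 6.9110 mm/d
Over 5 days: 6.9110 × 5 = 34.555 mm

35 mm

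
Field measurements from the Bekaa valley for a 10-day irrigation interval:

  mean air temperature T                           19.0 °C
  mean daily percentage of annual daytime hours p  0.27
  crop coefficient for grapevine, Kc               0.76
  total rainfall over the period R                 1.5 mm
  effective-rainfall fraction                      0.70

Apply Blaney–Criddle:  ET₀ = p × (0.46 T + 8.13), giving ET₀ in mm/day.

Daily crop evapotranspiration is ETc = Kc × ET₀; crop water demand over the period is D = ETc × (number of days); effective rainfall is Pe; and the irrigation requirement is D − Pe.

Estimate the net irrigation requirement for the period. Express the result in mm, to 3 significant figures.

ET₀ = 0.27 × (0.46 × 19.0 + 8.13) = 0.27 × 16.870 = 4.5549 mm/d
ETc = Kc × ET₀ = 0.76 × 4.5549 = 3.4617 mm/d
Crop demand D = ETc × 10 d = 3.4617 × 10 = 34.617 mm
Pe = 0.70 × 1.5 = 1.050 mm
D − Pe = 34.617 − 1.050 = 33.567 mm

33.6 mm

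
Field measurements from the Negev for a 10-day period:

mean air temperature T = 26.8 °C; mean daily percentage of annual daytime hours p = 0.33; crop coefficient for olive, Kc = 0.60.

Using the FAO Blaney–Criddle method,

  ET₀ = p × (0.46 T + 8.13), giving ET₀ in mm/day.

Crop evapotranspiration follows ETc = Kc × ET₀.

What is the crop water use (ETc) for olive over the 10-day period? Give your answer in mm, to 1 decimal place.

ET₀ = 0.33 × (0.46 × 26.8 + 8.13) = 0.33 × 20.458 = 6.7511 mm/d
ETc = Kc × ET₀ = 0.60 × 6.7511 = 4.0507 mm/d
Over 10 days: 4.0507 × 10 = 40.507 mm

40.5 mm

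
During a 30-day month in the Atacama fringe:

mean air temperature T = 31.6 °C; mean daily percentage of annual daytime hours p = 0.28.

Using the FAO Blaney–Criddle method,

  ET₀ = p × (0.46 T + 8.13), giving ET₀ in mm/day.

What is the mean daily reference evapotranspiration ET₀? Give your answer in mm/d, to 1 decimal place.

6.3 mm/d

ET₀ = 0.28 × (0.46 × 31.6 + 8.13) = 0.28 × 22.666 = 6.3465 mm/d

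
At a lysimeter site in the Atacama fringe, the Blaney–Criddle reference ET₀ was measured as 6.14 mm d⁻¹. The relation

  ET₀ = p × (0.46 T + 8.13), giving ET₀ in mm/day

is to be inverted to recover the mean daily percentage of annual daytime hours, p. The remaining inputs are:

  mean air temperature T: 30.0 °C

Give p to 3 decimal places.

0.280

p = ET₀ / (0.46 T + 8.13) = 6.14 / (0.46 × 30.0 + 8.13) = 6.14 / 21.930 = 0.2800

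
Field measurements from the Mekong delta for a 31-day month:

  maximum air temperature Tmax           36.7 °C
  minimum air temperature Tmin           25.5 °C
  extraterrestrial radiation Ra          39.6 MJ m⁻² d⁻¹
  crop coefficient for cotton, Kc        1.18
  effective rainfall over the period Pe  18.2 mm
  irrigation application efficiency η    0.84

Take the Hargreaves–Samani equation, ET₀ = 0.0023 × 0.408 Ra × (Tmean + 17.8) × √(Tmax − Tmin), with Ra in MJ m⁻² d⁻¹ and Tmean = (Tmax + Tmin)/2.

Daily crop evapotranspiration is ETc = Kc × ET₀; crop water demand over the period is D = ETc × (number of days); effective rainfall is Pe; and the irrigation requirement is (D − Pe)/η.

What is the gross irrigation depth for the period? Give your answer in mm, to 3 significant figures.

Tmean = (36.7 + 25.5)/2 = 31.10 °C
0.408 Ra = 0.408 × 39.6 = 16.1568 mm/d equivalent
ET₀ = 0.0023 × 16.1568 × (31.10 + 17.8) × √11.2 = 0.0023 × 16.1568 × 48.90 × 3.3466 = 6.0813 mm/d
ETc = Kc × ET₀ = 1.18 × 6.0813 = 7.1759 mm/d
Crop demand D = ETc × 31 d = 7.1759 × 31 = 222.453 mm
D − Pe = 222.453 − 18.2 = 204.253 mm
Gross irrigation = 204.253 / 0.84 = 243.158 mm

243 mm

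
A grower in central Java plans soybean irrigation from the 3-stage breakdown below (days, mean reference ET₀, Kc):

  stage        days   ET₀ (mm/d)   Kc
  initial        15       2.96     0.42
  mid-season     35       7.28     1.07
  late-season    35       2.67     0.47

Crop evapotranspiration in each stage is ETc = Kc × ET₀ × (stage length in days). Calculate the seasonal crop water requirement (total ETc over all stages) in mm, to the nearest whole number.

335 mm

initial: 0.42 × 2.96 × 15 = 18.65 mm
mid-season: 1.07 × 7.28 × 35 = 272.64 mm
late-season: 0.47 × 2.67 × 35 = 43.92 mm
Seasonal total = 335.21 mm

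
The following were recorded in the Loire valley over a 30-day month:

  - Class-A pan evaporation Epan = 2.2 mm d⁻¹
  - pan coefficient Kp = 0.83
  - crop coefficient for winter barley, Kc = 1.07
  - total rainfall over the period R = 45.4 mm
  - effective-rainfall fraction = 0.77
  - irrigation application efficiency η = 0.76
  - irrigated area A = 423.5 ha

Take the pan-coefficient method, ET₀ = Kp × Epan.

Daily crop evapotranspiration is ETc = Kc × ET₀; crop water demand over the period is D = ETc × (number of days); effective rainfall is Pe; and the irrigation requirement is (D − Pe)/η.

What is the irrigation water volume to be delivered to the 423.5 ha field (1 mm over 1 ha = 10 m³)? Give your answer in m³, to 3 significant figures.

132000 m³

ET₀ = 0.83 × 2.2 = 1.8260 mm/d
ETc = Kc × ET₀ = 1.07 × 1.8260 = 1.9538 mm/d
Crop demand D = ETc × 30 d = 1.9538 × 30 = 58.614 mm
Pe = 0.77 × 45.4 = 34.958 mm
D − Pe = 58.614 − 34.958 = 23.656 mm
Gross irrigation = 23.656 / 0.76 = 31.126 mm
Volume = 31.126 mm × 423.5 ha × 10 = 131818.6 m³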